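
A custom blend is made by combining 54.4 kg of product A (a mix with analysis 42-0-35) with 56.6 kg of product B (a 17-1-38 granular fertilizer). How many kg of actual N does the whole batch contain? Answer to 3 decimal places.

N mass = 42%×54.4 + 17%×56.6 = 32.47 kg.

32.470 kg N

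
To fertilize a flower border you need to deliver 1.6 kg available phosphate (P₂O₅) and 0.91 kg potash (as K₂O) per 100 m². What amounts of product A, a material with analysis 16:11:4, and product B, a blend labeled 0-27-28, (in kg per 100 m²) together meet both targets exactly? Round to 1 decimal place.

10.1 kg product A, 1.8 kg product B

Let a = kg of product A, b = kg of product B (per 100 m²).
P₂O₅: 0.11·a + 0.27·b = 1.6
K₂O: 0.04·a + 0.28·b = 0.91
From row1: a = (1.6 − 0.27·b) / 0.11.
Into row2: 0.04·(1.6 − 0.27·b)/0.11 + 0.28·b = 0.91 → b = 1.805, a = 10.115.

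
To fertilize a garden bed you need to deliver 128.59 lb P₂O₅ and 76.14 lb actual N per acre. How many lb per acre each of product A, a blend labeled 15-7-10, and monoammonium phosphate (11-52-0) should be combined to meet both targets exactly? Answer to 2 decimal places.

361.99 lb product A, 198.56 lb monoammonium phosphate

Per-acre balance (a = product A, b = monoammonium phosphate):
P₂O₅: 0.07·a + 0.52·b = 128.59
N: 0.15·a + 0.11·b = 76.14
From row1: a = (128.59 − 0.52·b) / 0.07.
Into row2: 0.15·(128.59 − 0.52·b)/0.07 + 0.11·b = 76.14 → b = 198.559, a = 361.99004.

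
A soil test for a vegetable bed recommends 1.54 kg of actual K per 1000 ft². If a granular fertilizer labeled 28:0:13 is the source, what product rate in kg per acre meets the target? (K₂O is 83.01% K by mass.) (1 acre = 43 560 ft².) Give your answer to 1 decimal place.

As K₂O: 1.54 / 0.8301 = 1.8552 kg per 1000 ft².
Product per 1000 ft² = 1.8552 / 13% = 14.2708 kg.
Convert to per acre: 14.2708 × 43.56 = 621.634 kg.

621.6 kg of product per acre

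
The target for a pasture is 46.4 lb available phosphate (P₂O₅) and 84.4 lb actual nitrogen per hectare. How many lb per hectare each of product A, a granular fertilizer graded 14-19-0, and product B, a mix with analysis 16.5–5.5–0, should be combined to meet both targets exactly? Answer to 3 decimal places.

Per-hectare balance (a = product A, b = product B):
P₂O₅: 0.19·a + 0.055·b = 46.4
N: 0.14·a + 0.165·b = 84.4
Eliminate a: (row1) − 0.19/0.14·(row2) → -0.168929·b = -68.1429, so b = 403.3827.
Back-substitute: a = (46.4 − 0.055·403.3827) / 0.19 = 127.4419.

127.442 lb product A, 403.383 lb product B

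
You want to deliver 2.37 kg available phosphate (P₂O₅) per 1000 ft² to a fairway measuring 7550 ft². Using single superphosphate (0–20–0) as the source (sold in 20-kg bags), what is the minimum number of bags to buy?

Product per 1000 ft² = 2.37 / 20% = 11.85 kg.
Total product = 11.85 × 7550 / 1000 = 89.4675 kg.
Bags = ⌈89.4675 / 20⌉ = 5.

5 bags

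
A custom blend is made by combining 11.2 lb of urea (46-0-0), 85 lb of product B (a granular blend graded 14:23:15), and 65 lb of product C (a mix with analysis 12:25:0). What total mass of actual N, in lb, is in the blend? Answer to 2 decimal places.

N mass = 46%×11.2 + 14%×85 + 12%×65 = 24.852 lb.

24.85 lb N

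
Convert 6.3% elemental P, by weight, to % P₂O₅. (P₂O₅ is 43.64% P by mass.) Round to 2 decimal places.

%P₂O₅ = 6.3 / 0.4364 = 14.4363%.

14.44% P₂O₅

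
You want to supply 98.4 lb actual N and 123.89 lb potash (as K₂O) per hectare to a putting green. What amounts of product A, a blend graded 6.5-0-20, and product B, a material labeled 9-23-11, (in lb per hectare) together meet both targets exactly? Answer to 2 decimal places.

With a, b = lb per hectare of product A and product B:
N: 0.065·a + 0.09·b = 98.4
K₂O: 0.2·a + 0.11·b = 123.89
Solving simultaneously: a = 30.0553, b = 1071.627.

30.06 lb product A, 1071.63 lb product B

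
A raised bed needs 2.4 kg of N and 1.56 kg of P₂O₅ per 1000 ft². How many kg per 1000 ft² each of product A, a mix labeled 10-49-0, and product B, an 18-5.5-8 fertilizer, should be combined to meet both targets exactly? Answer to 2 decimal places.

1.80 kg product A, 12.33 kg product B

With a, b = kg per 1000 ft² of product A and product B:
N: 0.1·a + 0.18·b = 2.4
P₂O₅: 0.49·a + 0.055·b = 1.56
From row1: a = (2.4 − 0.18·b) / 0.1.
Into row2: 0.49·(2.4 − 0.18·b)/0.1 + 0.055·b = 1.56 → b = 12.3337, a = 1.79927.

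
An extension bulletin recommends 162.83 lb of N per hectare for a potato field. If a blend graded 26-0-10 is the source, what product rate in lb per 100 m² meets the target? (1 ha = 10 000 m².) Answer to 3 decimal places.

Product per hectare = 162.83 / 26% = 626.269 lb.
Convert to per 100 m²: 626.269 × 0.01 = 6.26269 lb.

6.263 lb of product per hundred sq m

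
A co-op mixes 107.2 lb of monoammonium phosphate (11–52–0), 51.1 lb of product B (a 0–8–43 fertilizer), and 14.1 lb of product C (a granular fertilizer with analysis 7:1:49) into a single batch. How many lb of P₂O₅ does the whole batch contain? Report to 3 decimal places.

59.973 lb P₂O₅

P₂O₅ mass = 52%×107.2 + 8%×51.1 + 1%×14.1 = 59.973 lb.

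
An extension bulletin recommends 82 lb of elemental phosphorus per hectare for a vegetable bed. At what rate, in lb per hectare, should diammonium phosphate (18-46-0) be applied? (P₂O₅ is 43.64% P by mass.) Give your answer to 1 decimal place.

408.5 lb of product per hectare

As P₂O₅: 82 / 0.4364 = 187.901 lb per hectare.
Product per hectare = 187.901 / 46% = 408.48 lb.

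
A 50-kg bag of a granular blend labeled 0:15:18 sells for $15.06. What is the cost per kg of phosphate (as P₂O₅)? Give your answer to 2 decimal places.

P₂O₅ in bag = 50 × 15% = 7.5 kg.
Cost per kg P₂O₅ = $15.06 / 7.5 = $2.0080.

$2.01 per kg P₂O₅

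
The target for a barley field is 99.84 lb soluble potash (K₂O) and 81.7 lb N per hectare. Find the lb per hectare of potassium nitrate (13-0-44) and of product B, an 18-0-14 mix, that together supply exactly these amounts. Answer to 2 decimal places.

107.10 lb potassium nitrate, 376.54 lb product B

Let a = lb of potassium nitrate, b = lb of product B (per hectare).
K₂O: 0.44·a + 0.14·b = 99.84
N: 0.13·a + 0.18·b = 81.7
Eliminate b: (row1) − 0.14/0.18·(row2) → 0.338889·a = 36.2956, so a = 107.102.
Then b = (81.7 − 0.13·107.102) / 0.18 = 376.538.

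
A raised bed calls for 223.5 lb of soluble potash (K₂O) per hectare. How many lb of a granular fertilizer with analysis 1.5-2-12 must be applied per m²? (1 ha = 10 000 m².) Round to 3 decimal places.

0.186 lb of product per sq m

Product per hectare = 223.5 / 12% = 1862.5 lb.
Convert to per m²: 1862.5 × 0.0001 = 0.18625 lb.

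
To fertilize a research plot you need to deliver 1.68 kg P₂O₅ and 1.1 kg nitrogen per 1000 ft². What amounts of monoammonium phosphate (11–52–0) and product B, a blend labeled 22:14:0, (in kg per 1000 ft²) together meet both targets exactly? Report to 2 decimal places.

Per-1000 ft² balance (a = monoammonium phosphate, b = product B):
P₂O₅: 0.52·a + 0.14·b = 1.68
N: 0.11·a + 0.22·b = 1.1
Solving simultaneously: a = 2.17778, b = 3.91111.

2.18 kg monoammonium phosphate, 3.91 kg product B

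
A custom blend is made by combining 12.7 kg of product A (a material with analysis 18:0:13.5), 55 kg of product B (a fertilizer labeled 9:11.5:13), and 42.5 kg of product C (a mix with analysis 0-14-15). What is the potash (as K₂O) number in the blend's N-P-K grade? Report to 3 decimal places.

13.829% K₂O

Total mass = 12.7 + 55 + 42.5 = 110.2 kg.
K₂O mass = 13.5%×12.7 + 13%×55 + 15%×42.5 = 15.2395 kg.
% K₂O = 15.2395 / 110.2 = 13.8289%.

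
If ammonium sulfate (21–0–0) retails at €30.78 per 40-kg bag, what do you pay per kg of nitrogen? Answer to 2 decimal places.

€3.66 per kg N

N in bag = 40 × 21% = 8.4 kg.
Cost per kg N = €30.78 / 8.4 = €3.6643.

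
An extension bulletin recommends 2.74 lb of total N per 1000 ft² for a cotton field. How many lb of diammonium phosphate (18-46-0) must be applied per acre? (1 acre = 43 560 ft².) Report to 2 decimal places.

663.08 lb of product per acre

Product per 1000 ft² = 2.74 / 18% = 15.2222 lb.
Convert to per acre: 15.2222 × 43.56 = 663.08 lb.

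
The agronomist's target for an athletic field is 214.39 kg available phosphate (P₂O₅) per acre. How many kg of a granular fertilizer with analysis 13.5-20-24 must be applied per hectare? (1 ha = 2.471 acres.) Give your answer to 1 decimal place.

Product per acre = 214.39 / 20% = 1071.95 kg.
Convert to per hectare: 1071.95 × 2.471 = 2648.79 kg.

2648.8 kg of product per hectare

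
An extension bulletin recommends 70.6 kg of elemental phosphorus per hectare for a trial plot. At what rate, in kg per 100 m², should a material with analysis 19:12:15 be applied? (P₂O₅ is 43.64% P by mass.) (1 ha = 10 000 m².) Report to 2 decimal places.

13.48 kg of product per hundred sq m

As P₂O₅: 70.6 / 0.4364 = 161.778 kg per hectare.
Product per hectare = 161.778 / 12% = 1348.15 kg.
Convert to per 100 m²: 1348.15 × 0.01 = 13.4815 kg.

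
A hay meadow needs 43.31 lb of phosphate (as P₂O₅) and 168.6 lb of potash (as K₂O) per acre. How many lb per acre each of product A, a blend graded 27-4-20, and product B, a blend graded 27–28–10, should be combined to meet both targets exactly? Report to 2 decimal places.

824.56 lb product A, 36.88 lb product B

With a, b = lb per acre of product A and product B:
P₂O₅: 0.04·a + 0.28·b = 43.31
K₂O: 0.2·a + 0.1·b = 168.6
Eliminate b: (row1) − 0.28/0.1·(row2) → -0.52·a = -428.77, so a = 824.558.
Then b = (168.6 − 0.2·824.558) / 0.1 = 36.8846.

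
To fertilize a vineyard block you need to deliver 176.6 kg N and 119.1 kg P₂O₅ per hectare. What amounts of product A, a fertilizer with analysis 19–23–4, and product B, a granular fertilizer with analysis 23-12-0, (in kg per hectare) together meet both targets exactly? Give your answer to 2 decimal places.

With a, b = kg per hectare of product A and product B:
N: 0.19·a + 0.23·b = 176.6
P₂O₅: 0.23·a + 0.12·b = 119.1
Eliminate b: (row1) − 0.23/0.12·(row2) → -0.250833·a = -51.675, so a = 206.013.
Then b = (119.1 − 0.23·206.013) / 0.12 = 597.641.

206.01 kg product A, 597.64 kg product B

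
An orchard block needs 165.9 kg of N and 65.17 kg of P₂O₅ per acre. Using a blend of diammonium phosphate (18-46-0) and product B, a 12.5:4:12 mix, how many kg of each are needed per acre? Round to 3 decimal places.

30.025 kg diammonium phosphate, 1283.964 kg product B

Per-acre balance (a = diammonium phosphate, b = product B):
N: 0.18·a + 0.125·b = 165.9
P₂O₅: 0.46·a + 0.04·b = 65.17
Eliminate a: (row1) − 0.18/0.46·(row2) → 0.109348·b = 140.399, so b = 1283.9642.
Back-substitute: a = (165.9 − 0.125·1283.9642) / 0.18 = 30.0249.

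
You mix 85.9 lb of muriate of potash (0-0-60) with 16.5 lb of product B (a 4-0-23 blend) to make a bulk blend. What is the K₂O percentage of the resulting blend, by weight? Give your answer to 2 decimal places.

54.04% K₂O

Total mass = 85.9 + 16.5 = 102.4 lb.
K₂O mass = 60%×85.9 + 23%×16.5 = 55.335 lb.
% K₂O = 55.335 / 102.4 = 54.0381%.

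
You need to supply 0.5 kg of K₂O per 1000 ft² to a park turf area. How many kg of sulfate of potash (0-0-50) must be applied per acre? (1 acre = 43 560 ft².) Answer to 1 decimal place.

Product per 1000 ft² = 0.5 / 50% = 1 kg.
Convert to per acre: 1 × 43.56 = 43.56 kg.

43.6 kg of product per acre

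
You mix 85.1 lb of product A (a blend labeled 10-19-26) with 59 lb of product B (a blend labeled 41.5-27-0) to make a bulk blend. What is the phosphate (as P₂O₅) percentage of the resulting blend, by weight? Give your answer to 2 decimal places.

22.28% P₂O₅

Total mass = 85.1 + 59 = 144.1 lb.
P₂O₅ mass = 19%×85.1 + 27%×59 = 32.099 lb.
% P₂O₅ = 32.099 / 144.1 = 22.2755%.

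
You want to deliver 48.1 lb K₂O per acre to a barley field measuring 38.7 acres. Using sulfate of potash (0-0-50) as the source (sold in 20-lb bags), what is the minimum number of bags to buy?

187 bags

Product per acre = 48.1 / 50% = 96.2 lb.
Total product = 96.2 × 38.7 = 3722.94 lb.
Bags = ⌈3722.94 / 20⌉ = 187.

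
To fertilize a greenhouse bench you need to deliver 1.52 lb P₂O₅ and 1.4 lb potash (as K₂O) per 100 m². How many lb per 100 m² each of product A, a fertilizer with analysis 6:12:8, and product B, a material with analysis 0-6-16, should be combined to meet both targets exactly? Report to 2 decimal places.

With a, b = lb per 100 m² of product A and product B:
P₂O₅: 0.12·a + 0.06·b = 1.52
K₂O: 0.08·a + 0.16·b = 1.4
From row1: a = (1.52 − 0.06·b) / 0.12.
Into row2: 0.08·(1.52 − 0.06·b)/0.12 + 0.16·b = 1.4 → b = 3.22222, a = 11.0556.

11.06 lb product A, 3.22 lb product B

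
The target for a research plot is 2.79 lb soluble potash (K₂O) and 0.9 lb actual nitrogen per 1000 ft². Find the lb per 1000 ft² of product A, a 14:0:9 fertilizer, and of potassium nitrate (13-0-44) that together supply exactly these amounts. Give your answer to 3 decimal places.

0.667 lb product A, 6.204 lb potassium nitrate

Per-1000 ft² balance (a = product A, b = potassium nitrate):
K₂O: 0.09·a + 0.44·b = 2.79
N: 0.14·a + 0.13·b = 0.9
From row1: a = (2.79 − 0.44·b) / 0.09.
Into row2: 0.14·(2.79 − 0.44·b)/0.09 + 0.13·b = 0.9 → b = 6.20441, a = 0.667335.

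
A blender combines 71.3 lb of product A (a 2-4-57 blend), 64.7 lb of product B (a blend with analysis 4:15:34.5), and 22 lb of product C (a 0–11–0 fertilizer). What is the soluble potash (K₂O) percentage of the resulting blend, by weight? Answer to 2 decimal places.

39.85% K₂O

Total mass = 71.3 + 64.7 + 22 = 158 lb.
K₂O mass = 57%×71.3 + 34.5%×64.7 + 0%×22 = 62.9625 lb.
% K₂O = 62.9625 / 158 = 39.8497%.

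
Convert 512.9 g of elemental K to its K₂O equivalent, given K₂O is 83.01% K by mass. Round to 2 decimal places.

K₂O = 512.9 / 0.8301 = 617.877 g.

617.88 g K₂O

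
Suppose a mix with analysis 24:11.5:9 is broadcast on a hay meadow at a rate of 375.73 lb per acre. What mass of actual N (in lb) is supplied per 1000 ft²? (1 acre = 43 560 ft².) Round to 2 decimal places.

nitrogen per acre = 375.73 × 24% = 90.1752 lb.
Convert to per 1000 ft²: 90.1752 × 0.0229568 = 2.07014 lb.

2.07 lb N per thousand sq ft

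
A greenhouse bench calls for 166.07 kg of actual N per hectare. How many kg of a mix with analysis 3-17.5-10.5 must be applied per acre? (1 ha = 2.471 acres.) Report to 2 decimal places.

Product per hectare = 166.07 / 3% = 5535.67 kg.
Convert to per acre: 5535.67 × 0.404694 = 2240.254 kg.

2240.25 kg of product per acre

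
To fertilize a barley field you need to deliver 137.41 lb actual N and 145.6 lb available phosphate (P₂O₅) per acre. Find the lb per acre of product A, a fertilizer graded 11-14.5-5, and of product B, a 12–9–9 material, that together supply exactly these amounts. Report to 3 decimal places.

680.680 lb product A, 521.127 lb product B

Let a = lb of product A, b = lb of product B (per acre).
N: 0.11·a + 0.12·b = 137.41
P₂O₅: 0.145·a + 0.09·b = 145.6
Eliminate b: (row1) − 0.12/0.09·(row2) → -0.0833333·a = -56.7233, so a = 680.68.
Then b = (145.6 − 0.145·680.68) / 0.09 = 521.1267.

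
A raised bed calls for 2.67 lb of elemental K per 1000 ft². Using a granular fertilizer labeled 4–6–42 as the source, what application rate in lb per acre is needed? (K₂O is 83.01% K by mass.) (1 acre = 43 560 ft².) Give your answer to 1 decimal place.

333.6 lb of product per acre

As K₂O: 2.67 / 0.8301 = 3.21648 lb per 1000 ft².
Product per 1000 ft² = 3.21648 / 42% = 7.65829 lb.
Convert to per acre: 7.65829 × 43.56 = 333.595 lb.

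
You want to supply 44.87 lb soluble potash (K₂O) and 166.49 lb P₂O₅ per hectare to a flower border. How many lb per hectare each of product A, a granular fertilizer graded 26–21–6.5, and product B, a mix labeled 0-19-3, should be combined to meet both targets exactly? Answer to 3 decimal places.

583.570 lb product A, 231.264 lb product B

With a, b = lb per hectare of product A and product B:
K₂O: 0.065·a + 0.03·b = 44.87
P₂O₅: 0.21·a + 0.19·b = 166.49
Eliminate b: (row1) − 0.03/0.19·(row2) → 0.0318421·a = 18.5821, so a = 583.5702.
Then b = (166.49 − 0.21·583.5702) / 0.19 = 231.26446.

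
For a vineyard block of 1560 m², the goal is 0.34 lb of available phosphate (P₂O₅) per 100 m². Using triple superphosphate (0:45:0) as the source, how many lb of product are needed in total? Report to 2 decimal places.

11.79 lb

Product per 100 m² = 0.34 / 45% = 0.755556 lb.
Total product = 0.755556 × 1560 / 100 = 11.7867 lb.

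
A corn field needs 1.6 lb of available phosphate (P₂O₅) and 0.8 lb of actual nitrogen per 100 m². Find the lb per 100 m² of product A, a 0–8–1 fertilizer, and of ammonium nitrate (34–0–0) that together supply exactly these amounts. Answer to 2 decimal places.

With a, b = lb per 100 m² of product A and ammonium nitrate:
P₂O₅: 0.08·a + 0·b = 1.6
N: 0·a + 0.34·b = 0.8
Solving simultaneously: a = 20, b = 2.35294.

20.00 lb product A, 2.35 lb ammonium nitrate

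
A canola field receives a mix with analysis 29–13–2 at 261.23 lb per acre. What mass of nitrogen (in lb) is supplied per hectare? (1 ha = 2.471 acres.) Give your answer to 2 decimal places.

187.19 lb N per hectare

nitrogen per acre = 261.23 × 29% = 75.7567 lb.
Convert to per hectare: 75.7567 × 2.471 = 187.1948 lb.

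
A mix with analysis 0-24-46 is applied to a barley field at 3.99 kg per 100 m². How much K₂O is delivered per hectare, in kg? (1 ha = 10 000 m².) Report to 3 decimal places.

K₂O per 100 m² = 3.99 × 46% = 1.8354 kg.
Convert to per hectare: 1.8354 × 100 = 183.54 kg.

183.540 kg K₂O per hectare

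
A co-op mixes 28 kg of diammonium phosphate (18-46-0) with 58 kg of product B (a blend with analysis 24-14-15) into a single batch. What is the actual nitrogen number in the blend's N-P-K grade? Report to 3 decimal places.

Total mass = 28 + 58 = 86 kg.
N mass = 18%×28 + 24%×58 = 18.96 kg.
% N = 18.96 / 86 = 22.0465%.

22.047% N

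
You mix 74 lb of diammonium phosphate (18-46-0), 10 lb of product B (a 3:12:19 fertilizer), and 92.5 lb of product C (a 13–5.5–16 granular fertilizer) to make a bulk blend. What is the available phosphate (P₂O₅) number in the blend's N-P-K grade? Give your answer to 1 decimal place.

Total mass = 74 + 10 + 92.5 = 176.5 lb.
P₂O₅ mass = 46%×74 + 12%×10 + 5.5%×92.5 = 40.3275 lb.
% P₂O₅ = 40.3275 / 176.5 = 22.8484%.

22.8% P₂O₅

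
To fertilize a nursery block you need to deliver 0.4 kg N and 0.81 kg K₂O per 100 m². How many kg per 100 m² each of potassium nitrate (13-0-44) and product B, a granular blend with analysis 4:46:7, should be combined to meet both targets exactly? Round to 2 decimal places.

Let a = kg of potassium nitrate, b = kg of product B (per 100 m²).
N: 0.13·a + 0.04·b = 0.4
K₂O: 0.44·a + 0.07·b = 0.81
Eliminate a: (row1) − 0.13/0.44·(row2) → 0.0193182·b = 0.160682, so b = 8.31765.
Back-substitute: a = (0.4 − 0.04·8.31765) / 0.13 = 0.517647.

0.52 kg potassium nitrate, 8.32 kg product B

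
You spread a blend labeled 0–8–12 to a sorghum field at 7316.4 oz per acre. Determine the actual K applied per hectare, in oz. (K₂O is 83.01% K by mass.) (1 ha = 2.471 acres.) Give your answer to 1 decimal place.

K₂O per acre = 7316.4 × 12% = 877.968 oz.
Elemental K = 877.968 × 0.8301 = 728.801 oz per acre.
Convert to per hectare: 728.801 × 2.471 = 1800.87 oz.

1800.9 oz K per hectare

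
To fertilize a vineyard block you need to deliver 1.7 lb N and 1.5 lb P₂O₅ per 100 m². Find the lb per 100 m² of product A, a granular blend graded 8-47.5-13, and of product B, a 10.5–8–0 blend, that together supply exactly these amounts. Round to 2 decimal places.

Let a = lb of product A, b = lb of product B (per 100 m²).
N: 0.08·a + 0.105·b = 1.7
P₂O₅: 0.475·a + 0.08·b = 1.5
Eliminate b: (row1) − 0.105/0.08·(row2) → -0.543438·a = -0.26875, so a = 0.494537.
Then b = (1.5 − 0.475·0.494537) / 0.08 = 15.8137.

0.49 lb product A, 15.81 lb product B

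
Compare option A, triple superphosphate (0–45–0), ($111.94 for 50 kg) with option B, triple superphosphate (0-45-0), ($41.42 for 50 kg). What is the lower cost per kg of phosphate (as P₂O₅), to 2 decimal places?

option A: P₂O₅ per bag = 50 × 45% = 22.5 kg; cost = 111.94 / 22.5 = $4.9751/kg P₂O₅.
option B: P₂O₅ per bag = 50 × 45% = 22.5 kg; cost = 41.42 / 22.5 = $1.8409/kg P₂O₅.
option B is cheaper.

$1.84 per kg P₂O₅ (option B)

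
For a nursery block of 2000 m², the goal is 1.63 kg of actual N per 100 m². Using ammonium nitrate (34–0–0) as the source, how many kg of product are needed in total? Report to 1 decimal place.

Product per 100 m² = 1.63 / 34% = 4.79412 kg.
Total product = 4.79412 × 2000 / 100 = 95.8824 kg.

95.9 kg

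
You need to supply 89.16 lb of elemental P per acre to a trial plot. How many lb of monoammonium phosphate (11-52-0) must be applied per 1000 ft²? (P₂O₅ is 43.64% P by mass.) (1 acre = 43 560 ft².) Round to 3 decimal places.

9.020 lb of product per thousand sq ft

As P₂O₅: 89.16 / 0.4364 = 204.308 lb per acre.
Product per acre = 204.308 / 52% = 392.9 lb.
Convert to per 1000 ft²: 392.9 × 0.0229568 = 9.01974 lb.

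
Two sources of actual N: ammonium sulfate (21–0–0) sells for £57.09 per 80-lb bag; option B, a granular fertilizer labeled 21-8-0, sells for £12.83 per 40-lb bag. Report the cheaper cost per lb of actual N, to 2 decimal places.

£1.53 per lb N (option B)

ammonium sulfate: N per bag = 80 × 21% = 16.8 lb; cost = 57.09 / 16.8 = £3.3982/lb N.
option B: N per bag = 40 × 21% = 8.4 lb; cost = 12.83 / 8.4 = £1.5274/lb N.
option B is cheaper.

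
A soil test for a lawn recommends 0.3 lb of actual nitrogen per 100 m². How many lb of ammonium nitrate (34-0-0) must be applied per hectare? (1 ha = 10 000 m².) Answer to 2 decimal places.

88.24 lb of product per hectare

Product per 100 m² = 0.3 / 34% = 0.882353 lb.
Convert to per hectare: 0.882353 × 100 = 88.2353 lb.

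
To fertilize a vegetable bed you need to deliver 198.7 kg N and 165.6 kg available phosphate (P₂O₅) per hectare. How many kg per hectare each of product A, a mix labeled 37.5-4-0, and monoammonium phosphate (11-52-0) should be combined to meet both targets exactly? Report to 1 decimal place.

Per-hectare balance (a = product A, b = monoammonium phosphate):
N: 0.375·a + 0.11·b = 198.7
P₂O₅: 0.04·a + 0.52·b = 165.6
Eliminate a: (row1) − 0.375/0.04·(row2) → -4.765·b = -1353.8, so b = 284.113.
Back-substitute: a = (198.7 − 0.11·284.113) / 0.375 = 446.527.

446.5 kg product A, 284.1 kg monoammonium phosphate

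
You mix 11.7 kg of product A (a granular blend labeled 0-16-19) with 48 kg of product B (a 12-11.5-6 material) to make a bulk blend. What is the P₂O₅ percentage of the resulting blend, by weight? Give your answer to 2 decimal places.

Total mass = 11.7 + 48 = 59.7 kg.
P₂O₅ mass = 16%×11.7 + 11.5%×48 = 7.392 kg.
% P₂O₅ = 7.392 / 59.7 = 12.3819%.

12.38% P₂O₅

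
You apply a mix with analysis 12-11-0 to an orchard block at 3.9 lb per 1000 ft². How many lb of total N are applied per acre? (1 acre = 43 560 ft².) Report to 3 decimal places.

20.386 lb N per acre

nitrogen per 1000 ft² = 3.9 × 12% = 0.468 lb.
Convert to per acre: 0.468 × 43.56 = 20.3861 lb.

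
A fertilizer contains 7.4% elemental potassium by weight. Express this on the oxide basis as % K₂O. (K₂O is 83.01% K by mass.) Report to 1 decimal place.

8.9% K₂O

%K₂O = 7.4 / 0.8301 = 8.91459%.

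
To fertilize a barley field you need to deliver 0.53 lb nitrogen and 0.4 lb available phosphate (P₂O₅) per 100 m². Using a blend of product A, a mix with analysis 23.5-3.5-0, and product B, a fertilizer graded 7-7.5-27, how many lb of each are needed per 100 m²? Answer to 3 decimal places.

Per-100 m² balance (a = product A, b = product B):
N: 0.235·a + 0.07·b = 0.53
P₂O₅: 0.035·a + 0.075·b = 0.4
Eliminate a: (row1) − 0.235/0.035·(row2) → -0.433571·b = -2.15571, so b = 4.97199.
Back-substitute: a = (0.53 − 0.07·4.97199) / 0.235 = 0.7743.

0.774 lb product A, 4.972 lb product B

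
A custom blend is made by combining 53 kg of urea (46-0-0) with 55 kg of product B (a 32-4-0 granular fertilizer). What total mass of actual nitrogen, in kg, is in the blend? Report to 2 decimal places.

N mass = 46%×53 + 32%×55 = 41.98 kg.

41.98 kg N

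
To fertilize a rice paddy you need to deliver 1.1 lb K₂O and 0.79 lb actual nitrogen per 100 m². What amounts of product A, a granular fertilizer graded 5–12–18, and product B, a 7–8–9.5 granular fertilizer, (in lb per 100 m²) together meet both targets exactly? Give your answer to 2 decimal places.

0.25 lb product A, 11.11 lb product B

Per-100 m² balance (a = product A, b = product B):
K₂O: 0.18·a + 0.095·b = 1.1
N: 0.05·a + 0.07·b = 0.79
Eliminate b: (row1) − 0.095/0.07·(row2) → 0.112143·a = 0.0278571, so a = 0.248408.
Then b = (0.79 − 0.05·0.248408) / 0.07 = 11.1083.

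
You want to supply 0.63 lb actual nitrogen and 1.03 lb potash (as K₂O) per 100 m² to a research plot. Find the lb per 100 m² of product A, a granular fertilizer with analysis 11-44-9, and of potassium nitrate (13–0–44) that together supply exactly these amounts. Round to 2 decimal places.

3.90 lb product A, 1.54 lb potassium nitrate

Per-100 m² balance (a = product A, b = potassium nitrate):
N: 0.11·a + 0.13·b = 0.63
K₂O: 0.09·a + 0.44·b = 1.03
From row1: a = (0.63 − 0.13·b) / 0.11.
Into row2: 0.09·(0.63 − 0.13·b)/0.11 + 0.44·b = 1.03 → b = 1.54223, a = 3.90463.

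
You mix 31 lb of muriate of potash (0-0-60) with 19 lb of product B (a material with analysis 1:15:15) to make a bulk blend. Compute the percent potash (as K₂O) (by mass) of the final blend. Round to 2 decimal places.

42.90% K₂O

Total mass = 31 + 19 = 50 lb.
K₂O mass = 60%×31 + 15%×19 = 21.45 lb.
% K₂O = 21.45 / 50 = 42.9%.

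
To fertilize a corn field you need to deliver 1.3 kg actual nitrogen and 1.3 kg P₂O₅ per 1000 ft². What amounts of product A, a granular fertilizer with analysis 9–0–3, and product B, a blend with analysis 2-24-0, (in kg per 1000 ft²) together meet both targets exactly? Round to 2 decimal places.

13.24 kg product A, 5.42 kg product B

Per-1000 ft² balance (a = product A, b = product B):
N: 0.09·a + 0.02·b = 1.3
P₂O₅: 0·a + 0.24·b = 1.3
Solving simultaneously: a = 13.2407, b = 5.41667.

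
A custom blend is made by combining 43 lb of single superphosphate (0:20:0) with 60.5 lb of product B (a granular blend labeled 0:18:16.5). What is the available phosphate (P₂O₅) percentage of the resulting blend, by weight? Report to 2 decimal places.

18.83% P₂O₅

Total mass = 43 + 60.5 = 103.5 lb.
P₂O₅ mass = 20%×43 + 18%×60.5 = 19.49 lb.
% P₂O₅ = 19.49 / 103.5 = 18.8309%.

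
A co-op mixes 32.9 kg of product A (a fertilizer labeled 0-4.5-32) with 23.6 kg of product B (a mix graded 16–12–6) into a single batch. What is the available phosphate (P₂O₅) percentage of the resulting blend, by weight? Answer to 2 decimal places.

Total mass = 32.9 + 23.6 = 56.5 kg.
P₂O₅ mass = 4.5%×32.9 + 12%×23.6 = 4.3125 kg.
% P₂O₅ = 4.3125 / 56.5 = 7.63274%.

7.63% P₂O₅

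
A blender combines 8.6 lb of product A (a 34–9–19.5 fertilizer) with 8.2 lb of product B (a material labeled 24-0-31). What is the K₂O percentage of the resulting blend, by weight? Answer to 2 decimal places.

Total mass = 8.6 + 8.2 = 16.8 lb.
K₂O mass = 19.5%×8.6 + 31%×8.2 = 4.219 lb.
% K₂O = 4.219 / 16.8 = 25.1131%.

25.11% K₂O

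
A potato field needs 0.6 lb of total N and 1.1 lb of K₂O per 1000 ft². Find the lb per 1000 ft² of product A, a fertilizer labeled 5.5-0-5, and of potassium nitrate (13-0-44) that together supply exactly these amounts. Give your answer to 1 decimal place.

6.8 lb product A, 1.7 lb potassium nitrate

With a, b = lb per 1000 ft² of product A and potassium nitrate:
N: 0.055·a + 0.13·b = 0.6
K₂O: 0.05·a + 0.44·b = 1.1
Eliminate b: (row1) − 0.13/0.44·(row2) → 0.0402273·a = 0.275, so a = 6.83616.
Then b = (1.1 − 0.05·6.83616) / 0.44 = 1.72316.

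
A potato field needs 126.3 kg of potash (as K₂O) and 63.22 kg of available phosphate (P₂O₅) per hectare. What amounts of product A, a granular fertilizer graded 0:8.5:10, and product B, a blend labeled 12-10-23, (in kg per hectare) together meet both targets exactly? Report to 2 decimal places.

200.06 kg product A, 462.15 kg product B

With a, b = kg per hectare of product A and product B:
K₂O: 0.1·a + 0.23·b = 126.3
P₂O₅: 0.085·a + 0.1·b = 63.22
Eliminate a: (row1) − 0.1/0.085·(row2) → 0.112353·b = 51.9235, so b = 462.147.
Back-substitute: a = (126.3 − 0.23·462.147) / 0.1 = 200.063.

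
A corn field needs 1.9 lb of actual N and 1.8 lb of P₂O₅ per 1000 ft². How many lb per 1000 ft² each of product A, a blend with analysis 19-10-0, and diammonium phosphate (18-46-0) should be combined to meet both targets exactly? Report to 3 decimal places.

7.925 lb product A, 2.190 lb diammonium phosphate

Let a = lb of product A, b = lb of diammonium phosphate (per 1000 ft²).
N: 0.19·a + 0.18·b = 1.9
P₂O₅: 0.1·a + 0.46·b = 1.8
From row1: a = (1.9 − 0.18·b) / 0.19.
Into row2: 0.1·(1.9 − 0.18·b)/0.19 + 0.46·b = 1.8 → b = 2.1902, a = 7.92507.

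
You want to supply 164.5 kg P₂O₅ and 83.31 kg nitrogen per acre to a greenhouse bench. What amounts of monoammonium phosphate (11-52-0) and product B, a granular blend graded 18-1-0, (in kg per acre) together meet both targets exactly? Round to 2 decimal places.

With a, b = kg per acre of monoammonium phosphate and product B:
P₂O₅: 0.52·a + 0.01·b = 164.5
N: 0.11·a + 0.18·b = 83.31
From row1: a = (164.5 − 0.01·b) / 0.52.
Into row2: 0.11·(164.5 − 0.01·b)/0.52 + 0.18·b = 83.31 → b = 272.716, a = 311.102.

311.10 kg monoammonium phosphate, 272.72 kg product B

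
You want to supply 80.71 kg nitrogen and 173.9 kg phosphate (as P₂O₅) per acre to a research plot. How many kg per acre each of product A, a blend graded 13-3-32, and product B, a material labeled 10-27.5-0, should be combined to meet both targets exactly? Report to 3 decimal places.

Let a = kg of product A, b = kg of product B (per acre).
N: 0.13·a + 0.1·b = 80.71
P₂O₅: 0.03·a + 0.275·b = 173.9
Eliminate a: (row1) − 0.13/0.03·(row2) → -1.09167·b = -672.857, so b = 616.3573.
Back-substitute: a = (80.71 − 0.1·616.3573) / 0.13 = 146.7252.

146.725 kg product A, 616.357 kg product B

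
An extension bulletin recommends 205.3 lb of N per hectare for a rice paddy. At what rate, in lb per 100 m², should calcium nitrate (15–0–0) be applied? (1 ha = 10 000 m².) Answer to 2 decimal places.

Product per hectare = 205.3 / 15% = 1368.67 lb.
Convert to per 100 m²: 1368.67 × 0.01 = 13.6867 lb.

13.69 lb of product per hundred sq m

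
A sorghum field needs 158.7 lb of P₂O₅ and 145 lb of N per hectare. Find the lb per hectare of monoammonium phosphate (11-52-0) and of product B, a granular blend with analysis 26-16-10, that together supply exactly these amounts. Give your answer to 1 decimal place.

Per-hectare balance (a = monoammonium phosphate, b = product B):
P₂O₅: 0.52·a + 0.16·b = 158.7
N: 0.11·a + 0.26·b = 145
Eliminate a: (row1) − 0.52/0.11·(row2) → -1.06909·b = -526.755, so b = 492.713.
Back-substitute: a = (158.7 − 0.16·492.713) / 0.52 = 153.588.

153.6 lb monoammonium phosphate, 492.7 lb product B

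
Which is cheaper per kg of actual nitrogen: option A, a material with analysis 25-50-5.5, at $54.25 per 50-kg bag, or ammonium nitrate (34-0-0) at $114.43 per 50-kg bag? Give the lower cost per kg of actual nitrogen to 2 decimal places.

option A: N per bag = 50 × 25% = 12.5 kg; cost = 54.25 / 12.5 = $4.3400/kg N.
ammonium nitrate: N per bag = 50 × 34% = 17 kg; cost = 114.43 / 17 = $6.7312/kg N.
option A is cheaper.

$4.34 per kg N (option A)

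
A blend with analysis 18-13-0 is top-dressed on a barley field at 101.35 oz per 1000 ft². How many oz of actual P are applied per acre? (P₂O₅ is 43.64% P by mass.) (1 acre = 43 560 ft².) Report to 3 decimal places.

250.461 oz P per acre

P₂O₅ per 1000 ft² = 101.35 × 13% = 13.1755 oz.
Elemental P = 13.1755 × 0.4364 = 5.74979 oz per 1000 ft².
Convert to per acre: 5.74979 × 43.56 = 250.4608 oz.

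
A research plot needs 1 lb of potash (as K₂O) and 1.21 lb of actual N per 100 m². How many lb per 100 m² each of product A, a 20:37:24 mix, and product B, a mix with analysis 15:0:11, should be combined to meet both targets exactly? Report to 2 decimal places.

1.21 lb product A, 6.46 lb product B

Per-100 m² balance (a = product A, b = product B):
K₂O: 0.24·a + 0.11·b = 1
N: 0.2·a + 0.15·b = 1.21
From row1: a = (1 − 0.11·b) / 0.24.
Into row2: 0.2·(1 − 0.11·b)/0.24 + 0.15·b = 1.21 → b = 6.45714, a = 1.20714.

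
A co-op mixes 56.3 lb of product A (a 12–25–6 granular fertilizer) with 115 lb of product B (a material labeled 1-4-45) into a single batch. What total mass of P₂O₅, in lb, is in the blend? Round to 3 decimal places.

P₂O₅ mass = 25%×56.3 + 4%×115 = 18.675 lb.

18.675 lb P₂O₅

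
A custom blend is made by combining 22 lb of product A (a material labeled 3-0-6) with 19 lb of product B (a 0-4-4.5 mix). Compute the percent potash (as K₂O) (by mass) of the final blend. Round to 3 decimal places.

5.305% K₂O

Total mass = 22 + 19 = 41 lb.
K₂O mass = 6%×22 + 4.5%×19 = 2.175 lb.
% K₂O = 2.175 / 41 = 5.30488%.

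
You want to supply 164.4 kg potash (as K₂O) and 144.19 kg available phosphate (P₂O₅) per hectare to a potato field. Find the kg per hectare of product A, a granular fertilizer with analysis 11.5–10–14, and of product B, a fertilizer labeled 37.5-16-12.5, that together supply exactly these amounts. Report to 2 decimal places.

836.39 kg product A, 378.44 kg product B

With a, b = kg per hectare of product A and product B:
K₂O: 0.14·a + 0.125·b = 164.4
P₂O₅: 0.1·a + 0.16·b = 144.19
Eliminate a: (row1) − 0.14/0.1·(row2) → -0.099·b = -37.466, so b = 378.444.
Back-substitute: a = (164.4 − 0.125·378.444) / 0.14 = 836.389.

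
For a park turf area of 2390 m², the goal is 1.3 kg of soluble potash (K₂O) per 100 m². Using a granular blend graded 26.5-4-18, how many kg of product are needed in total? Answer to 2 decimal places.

172.61 kg

Product per 100 m² = 1.3 / 18% = 7.22222 kg.
Total product = 7.22222 × 2390 / 100 = 172.611 kg.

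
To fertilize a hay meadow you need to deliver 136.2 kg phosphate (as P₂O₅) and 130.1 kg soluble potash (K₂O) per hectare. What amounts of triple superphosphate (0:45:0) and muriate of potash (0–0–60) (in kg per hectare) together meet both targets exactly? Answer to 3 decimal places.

302.667 kg triple superphosphate, 216.833 kg muriate of potash

With a, b = kg per hectare of triple superphosphate and muriate of potash:
P₂O₅: 0.45·a + 0·b = 136.2
K₂O: 0·a + 0.6·b = 130.1
Solving simultaneously: a = 302.6667, b = 216.8333.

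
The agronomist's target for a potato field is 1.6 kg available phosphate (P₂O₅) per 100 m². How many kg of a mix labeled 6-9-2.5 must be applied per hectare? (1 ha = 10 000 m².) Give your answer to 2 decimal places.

Product per 100 m² = 1.6 / 9% = 17.7778 kg.
Convert to per hectare: 17.7778 × 100 = 1777.778 kg.

1777.78 kg of product per hectare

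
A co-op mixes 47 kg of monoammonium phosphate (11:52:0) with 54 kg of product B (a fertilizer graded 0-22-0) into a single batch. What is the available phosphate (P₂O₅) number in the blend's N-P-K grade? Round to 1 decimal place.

Total mass = 47 + 54 = 101 kg.
P₂O₅ mass = 52%×47 + 22%×54 = 36.32 kg.
% P₂O₅ = 36.32 / 101 = 35.9604%.

36.0% P₂O₅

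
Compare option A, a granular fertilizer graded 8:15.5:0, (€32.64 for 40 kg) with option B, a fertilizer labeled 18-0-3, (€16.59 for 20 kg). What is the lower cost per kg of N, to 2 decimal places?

€4.61 per kg N (option B)

option A: N per bag = 40 × 8% = 3.2 kg; cost = 32.64 / 3.2 = €10.2000/kg N.
option B: N per bag = 20 × 18% = 3.6 kg; cost = 16.59 / 3.6 = €4.6083/kg N.
option B is cheaper.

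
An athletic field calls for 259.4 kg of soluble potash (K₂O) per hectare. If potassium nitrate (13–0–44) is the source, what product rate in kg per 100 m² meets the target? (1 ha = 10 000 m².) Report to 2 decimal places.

Product per hectare = 259.4 / 44% = 589.545 kg.
Convert to per 100 m²: 589.545 × 0.01 = 5.89545 kg.

5.90 kg of product per hundred sq m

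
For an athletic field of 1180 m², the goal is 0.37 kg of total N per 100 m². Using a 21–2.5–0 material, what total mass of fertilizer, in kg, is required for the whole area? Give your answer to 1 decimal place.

20.8 kg

Product per 100 m² = 0.37 / 21% = 1.7619 kg.
Total product = 1.7619 × 1180 / 100 = 20.7905 kg.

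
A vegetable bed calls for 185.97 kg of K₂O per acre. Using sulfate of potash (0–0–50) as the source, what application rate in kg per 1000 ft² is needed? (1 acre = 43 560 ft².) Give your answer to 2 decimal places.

Product per acre = 185.97 / 50% = 371.94 kg.
Convert to per 1000 ft²: 371.94 × 0.0229568 = 8.53857 kg.

8.54 kg of product per thousand sq ft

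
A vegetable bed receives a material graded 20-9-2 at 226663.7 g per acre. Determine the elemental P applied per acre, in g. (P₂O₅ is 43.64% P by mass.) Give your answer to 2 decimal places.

P₂O₅ per acre = 226663.7 × 9% = 20399.7 g.
Elemental P = 20399.7 × 0.4364 = 8902.443 g per acre.

8902.44 g P per acre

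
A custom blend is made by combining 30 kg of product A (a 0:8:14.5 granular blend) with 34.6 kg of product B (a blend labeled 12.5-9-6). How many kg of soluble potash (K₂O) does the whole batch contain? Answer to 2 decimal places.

6.43 kg K₂O

K₂O mass = 14.5%×30 + 6%×34.6 = 6.426 kg.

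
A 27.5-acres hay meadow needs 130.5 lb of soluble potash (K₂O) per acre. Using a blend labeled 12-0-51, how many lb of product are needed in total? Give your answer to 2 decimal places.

Product per acre = 130.5 / 51% = 255.882 lb.
Total product = 255.882 × 27.5 = 7036.7647 lb.

7036.76 lb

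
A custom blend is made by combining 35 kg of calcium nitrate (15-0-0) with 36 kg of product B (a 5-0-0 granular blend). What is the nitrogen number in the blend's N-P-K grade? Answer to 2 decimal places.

Total mass = 35 + 36 = 71 kg.
N mass = 15%×35 + 5%×36 = 7.05 kg.
% N = 7.05 / 71 = 9.92958%.

9.93% N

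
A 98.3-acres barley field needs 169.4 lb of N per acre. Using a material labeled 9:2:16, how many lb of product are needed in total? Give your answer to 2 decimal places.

Product per acre = 169.4 / 9% = 1882.22 lb.
Total product = 1882.22 × 98.3 = 185022.444 lb.

185022.44 lb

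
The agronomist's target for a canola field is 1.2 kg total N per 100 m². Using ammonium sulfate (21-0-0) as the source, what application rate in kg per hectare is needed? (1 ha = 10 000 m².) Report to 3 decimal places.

Product per 100 m² = 1.2 / 21% = 5.71429 kg.
Convert to per hectare: 5.71429 × 100 = 571.4286 kg.

571.429 kg of product per hectare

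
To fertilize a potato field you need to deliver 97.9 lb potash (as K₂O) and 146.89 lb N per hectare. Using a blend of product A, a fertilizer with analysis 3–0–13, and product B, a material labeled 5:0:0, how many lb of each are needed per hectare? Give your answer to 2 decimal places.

With a, b = lb per hectare of product A and product B:
K₂O: 0.13·a + 0·b = 97.9
N: 0.03·a + 0.05·b = 146.89
Eliminate a: (row1) − 0.13/0.03·(row2) → -0.216667·b = -538.623, so b = 2485.954.
Back-substitute: a = (97.9 − 0·2485.954) / 0.13 = 753.077.

753.08 lb product A, 2485.95 lb product B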